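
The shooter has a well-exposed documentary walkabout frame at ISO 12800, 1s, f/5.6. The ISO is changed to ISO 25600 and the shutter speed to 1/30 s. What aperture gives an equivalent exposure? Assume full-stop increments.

ISO: 12800 → 25600 — 1 stop higher (brighter).
Shutter speed: 1 → 1/2 → 1/4 → 1/8 → 1/15 → 1/30 — 5 stops faster (darker).
Net change so far: 4 stops darker. Offset with the aperture: f/5.6 → f/4 → f/2.8 → f/2 → f/1.4.

f/1.4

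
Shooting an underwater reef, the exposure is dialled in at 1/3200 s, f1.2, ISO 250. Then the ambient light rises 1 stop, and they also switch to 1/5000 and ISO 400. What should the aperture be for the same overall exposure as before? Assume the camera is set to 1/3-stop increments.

f/1.8

Scene light: 1 stop brighter.
Shutter speed: 1/3200 → 1/4000 → 1/5000 — 2/3 stop shorter (darker).
ISO: 250 → 320 → 400 — 2/3 stop raised (brighter).
Net so far: 1 stop brighter. Aperture: f/1.2 → f/1.4 → f/1.6 → f/1.8.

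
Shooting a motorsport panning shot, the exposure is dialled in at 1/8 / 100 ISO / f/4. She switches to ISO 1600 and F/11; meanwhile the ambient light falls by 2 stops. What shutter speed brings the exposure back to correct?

1/4s

Scene light: 2 stops darker.
ISO: 100 → 200 → 400 → 800 → 1600 — 4 stops higher (brighter).
Aperture: f/4 → f/5.6 → f/8 → f/11 — 3 stops smaller aperture (darker).
Net so far: 1 stop darker. Shutter speed: 1/8 → 1/4.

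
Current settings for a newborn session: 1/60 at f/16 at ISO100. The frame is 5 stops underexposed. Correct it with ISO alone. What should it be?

Underexposed by 5 stops → need 5 stops brighter.
ISO: 100 → 200 → 400 → 800 → 1600 → 3200.

ISO 3200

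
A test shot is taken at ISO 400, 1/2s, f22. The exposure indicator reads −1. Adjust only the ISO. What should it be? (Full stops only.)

ISO 800

Underexposed by 1 stop → need 1 stop brighter.
ISO: 400 → 800.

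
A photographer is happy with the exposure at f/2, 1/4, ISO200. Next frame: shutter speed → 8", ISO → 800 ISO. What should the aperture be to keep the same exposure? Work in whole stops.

f/22

Shutter speed: 1/4 → 1/2 → 1 → 2 → 4 → 8 — 5 stops slower (brighter).
ISO: 200 → 400 → 800 — 2 stops raised (brighter).
Net change so far: 7 stops brighter. Offset with the aperture: f/2 → f/2.8 → f/4 → f/5.6 → f/8 → f/11 → f/16 → f/22.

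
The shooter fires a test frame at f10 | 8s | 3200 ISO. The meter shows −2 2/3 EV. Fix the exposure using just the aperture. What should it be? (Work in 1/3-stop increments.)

f/4

Underexposed by 2 2/3 stops → need 2 2/3 stops brighter.
Aperture: f/10 → f/9 → f/8 → f/7.1 → f/6.3 → f/5.6 → f/5 → f/4.5 → f/4.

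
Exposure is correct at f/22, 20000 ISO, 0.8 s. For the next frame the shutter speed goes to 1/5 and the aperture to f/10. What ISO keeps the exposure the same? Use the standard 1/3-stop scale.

ISO 16000

Shutter speed: 0.8 → 0.6 → 0.5 → 0.4 → 0.3 → 1/4 → 1/5 — 2 stops shorter (darker).
Aperture: f/22 → f/20 → f/18 → f/16 → f/14 → f/13 → f/11 → f/10 — 2 1/3 stops opened up (brighter).
Net change so far: 1/3 stop brighter. Offset with the ISO: 20000 → 16000.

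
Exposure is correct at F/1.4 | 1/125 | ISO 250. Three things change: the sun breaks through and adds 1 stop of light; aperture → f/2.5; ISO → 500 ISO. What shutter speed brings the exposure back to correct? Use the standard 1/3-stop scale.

Scene light: 1 stop brighter.
Aperture: f/1.4 → f/1.6 → f/1.8 → f/2 → f/2.2 → f/2.5 — 1 2/3 stops smaller aperture (darker).
ISO: 250 → 320 → 400 → 500 — 1 stop raised (brighter).
Net so far: 1/3 stop brighter. Shutter speed: 1/125 → 1/160.

1/160s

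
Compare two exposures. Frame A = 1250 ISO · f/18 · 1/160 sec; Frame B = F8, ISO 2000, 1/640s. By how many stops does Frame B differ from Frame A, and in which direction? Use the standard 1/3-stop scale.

1 stop brighter

Aperture: f/18 → f/16 → f/14 → f/13 → f/11 → f/10 → f/9 → f/8 — 2 1/3 stops opened up (brighter).
Shutter speed: 1/160 → 1/200 → 1/250 → 1/320 → 1/400 → 1/500 → 1/640 — 2 stops shorter (darker).
ISO: 1250 → 1600 → 2000 — 2/3 stop raised (brighter).
Net: +2 1/3 −2 +2/3 = +1 stop.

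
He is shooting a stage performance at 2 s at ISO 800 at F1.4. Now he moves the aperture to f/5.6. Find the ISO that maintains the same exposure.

ISO 12800

Aperture: f/1.4 → f/2 → f/2.8 → f/4 → f/5.6 — 4 stops stopped down (darker).
Need 4 stops brighter from the ISO: 800 → 1600 → 3200 → 6400 → 12800.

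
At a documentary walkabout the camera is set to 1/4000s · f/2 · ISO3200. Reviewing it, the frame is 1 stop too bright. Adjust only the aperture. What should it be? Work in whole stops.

Overexposed by 1 stop → need 1 stop darker.
Aperture: f/2 → f/2.8.

f/2.8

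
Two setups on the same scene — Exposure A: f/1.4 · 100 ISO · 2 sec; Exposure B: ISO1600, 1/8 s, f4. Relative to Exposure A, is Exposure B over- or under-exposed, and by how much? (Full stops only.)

Aperture: f/1.4 → f/2 → f/2.8 → f/4 — 3 stops stopped down (darker).
Shutter speed: 2 → 1 → 1/2 → 1/4 → 1/8 — 4 stops shorter (darker).
ISO: 100 → 200 → 400 → 800 → 1600 — 4 stops higher (brighter).
Net: −3 −4 +4 = −3 stops.

3 stops darker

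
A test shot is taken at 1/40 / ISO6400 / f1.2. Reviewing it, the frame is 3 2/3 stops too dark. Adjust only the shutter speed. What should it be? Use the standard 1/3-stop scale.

0.3 s

Underexposed by 3 2/3 stops → need 3 2/3 stops brighter.
Shutter speed: 1/40 → 1/30 → 1/25 → 1/20 → 1/15 → 1/13 → 1/10 → 1/8 → 1/6 → 1/5 → 1/4 → 0.3.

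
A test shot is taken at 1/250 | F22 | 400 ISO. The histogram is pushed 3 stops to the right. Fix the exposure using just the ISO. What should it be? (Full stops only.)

Overexposed by 3 stops → need 3 stops darker.
ISO: 400 → 200 → 100 → 50.

ISO 50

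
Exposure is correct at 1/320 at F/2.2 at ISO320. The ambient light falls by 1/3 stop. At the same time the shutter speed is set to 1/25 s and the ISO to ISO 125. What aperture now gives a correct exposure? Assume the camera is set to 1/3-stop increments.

f/4.5

Scene light: 1/3 stop darker.
Shutter speed: 1/320 → 1/250 → 1/200 → 1/160 → 1/125 → 1/100 → 1/80 → 1/60 → 1/50 → 1/40 → 1/30 → 1/25 — 3 2/3 stops slower (brighter).
ISO: 320 → 250 → 200 → 160 → 125 — 1 1/3 stops dropped (darker).
Net so far: 2 stops brighter. Aperture: f/2.2 → f/2.5 → f/2.8 → f/3.2 → f/3.5 → f/4 → f/4.5.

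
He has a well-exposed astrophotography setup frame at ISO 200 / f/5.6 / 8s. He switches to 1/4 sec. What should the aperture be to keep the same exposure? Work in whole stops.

f/1.0

Shutter speed: 8 → 4 → 2 → 1 → 1/2 → 1/4 — 5 stops shorter (darker).
Need 5 stops brighter from the aperture: f/5.6 → f/4 → f/2.8 → f/2 → f/1.4 → f/1.0.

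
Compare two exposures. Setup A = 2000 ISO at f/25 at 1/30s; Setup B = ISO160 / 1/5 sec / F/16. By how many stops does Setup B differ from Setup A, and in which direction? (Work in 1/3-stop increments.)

Aperture: f/25 → f/22 → f/20 → f/18 → f/16 — 1 1/3 stops opened up (brighter).
Shutter speed: 1/30 → 1/25 → 1/20 → 1/15 → 1/13 → 1/10 → 1/8 → 1/6 → 1/5 — 2 2/3 stops slower (brighter).
ISO: 2000 → 1600 → 1250 → 1000 → 800 → 640 → 500 → 400 → 320 → 250 → 200 → 160 — 3 2/3 stops dropped (darker).
Net: +1 1/3 +2 2/3 −3 2/3 = +1/3 stops.

1/3 stop brighter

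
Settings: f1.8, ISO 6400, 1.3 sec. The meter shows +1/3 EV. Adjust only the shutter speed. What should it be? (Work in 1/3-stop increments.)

Overexposed by 1/3 stop → need 1/3 stop darker.
Shutter speed: 1.3 → 1.

1 s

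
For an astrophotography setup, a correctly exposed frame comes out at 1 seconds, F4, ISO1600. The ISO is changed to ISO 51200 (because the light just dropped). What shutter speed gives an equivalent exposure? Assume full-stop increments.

ISO: 1600 → 3200 → 6400 → 12800 → 25600 → 51200 — 5 stops raised (brighter).
Need 5 stops darker from the shutter speed: 1 → 1/2 → 1/4 → 1/8 → 1/15 → 1/30.

1/30s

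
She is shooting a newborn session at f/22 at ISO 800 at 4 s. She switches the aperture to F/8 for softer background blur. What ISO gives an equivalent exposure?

Aperture: f/22 → f/16 → f/11 → f/8 — 3 stops larger aperture (brighter).
Need 3 stops darker from the ISO: 800 → 400 → 200 → 100.

ISO 100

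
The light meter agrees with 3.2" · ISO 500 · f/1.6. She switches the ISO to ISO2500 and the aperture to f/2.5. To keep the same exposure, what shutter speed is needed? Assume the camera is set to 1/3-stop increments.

ISO: 500 → 640 → 800 → 1000 → 1250 → 1600 → 2000 → 2500 — 2 1/3 stops raised (brighter).
Aperture: f/1.6 → f/1.8 → f/2 → f/2.2 → f/2.5 — 1 1/3 stops narrower (darker).
Net change so far: 1 stop brighter. Offset with the shutter speed: 3.2 → 2.5 → 2 → 1.6.

1.6 s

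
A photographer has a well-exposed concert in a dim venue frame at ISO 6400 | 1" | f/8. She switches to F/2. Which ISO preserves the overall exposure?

Aperture: f/8 → f/5.6 → f/4 → f/2.8 → f/2 — 4 stops opened up (brighter).
Need 4 stops darker from the ISO: 6400 → 3200 → 1600 → 800 → 400.

ISO 400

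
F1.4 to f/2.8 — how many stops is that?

f/1.4 → f/2 → f/2.8 — count the steps: 2 stops.

2 stops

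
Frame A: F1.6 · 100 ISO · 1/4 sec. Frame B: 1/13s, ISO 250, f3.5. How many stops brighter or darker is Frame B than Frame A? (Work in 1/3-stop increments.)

Aperture: f/1.6 → f/1.8 → f/2 → f/2.2 → f/2.5 → f/2.8 → f/3.2 → f/3.5 — 2 1/3 stops stopped down (darker).
Shutter speed: 1/4 → 1/5 → 1/6 → 1/8 → 1/10 → 1/13 — 1 2/3 stops shorter (darker).
ISO: 100 → 125 → 160 → 200 → 250 — 1 1/3 stops higher (brighter).
Net: −2 1/3 −1 2/3 +1 1/3 = −2 2/3 stops.

2 2/3 stops darker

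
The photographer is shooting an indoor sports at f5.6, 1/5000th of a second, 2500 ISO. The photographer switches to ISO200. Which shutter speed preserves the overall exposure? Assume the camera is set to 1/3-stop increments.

1/400s

ISO: 2500 → 2000 → 1600 → 1250 → 1000 → 800 → 640 → 500 → 400 → 320 → 250 → 200 — 3 2/3 stops dropped (darker).
Need 3 2/3 stops brighter from the shutter speed: 1/5000 → 1/4000 → 1/3200 → 1/2500 → 1/2000 → 1/1600 → 1/1250 → 1/1000 → 1/800 → 1/640 → 1/500 → 1/400.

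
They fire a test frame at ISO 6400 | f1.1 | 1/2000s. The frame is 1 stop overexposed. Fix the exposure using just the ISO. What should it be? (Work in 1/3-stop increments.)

Overexposed by 1 stop → need 1 stop darker.
ISO: 6400 → 5000 → 4000 → 3200.

ISO 3200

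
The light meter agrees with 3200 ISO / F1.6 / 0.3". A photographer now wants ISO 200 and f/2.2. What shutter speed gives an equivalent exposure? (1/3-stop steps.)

10 s

ISO: 3200 → 2500 → 2000 → 1600 → 1250 → 1000 → 800 → 640 → 500 → 400 → 320 → 250 → 200 — 4 stops dropped (darker).
Aperture: f/1.6 → f/1.8 → f/2 → f/2.2 — 1 stop smaller aperture (darker).
Net change so far: 5 stops darker. Offset with the shutter speed: 0.3 → 0.4 → 0.5 → 0.6 → 0.8 → 1 → 1.3 → 1.6 → 2 → 2.5 → 3.2 → 4 → 5 → 6 → 8 → 10.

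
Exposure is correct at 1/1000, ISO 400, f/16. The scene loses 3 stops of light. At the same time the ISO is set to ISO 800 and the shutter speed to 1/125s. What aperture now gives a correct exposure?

Scene light: 3 stops darker.
ISO: 400 → 800 — 1 stop raised (brighter).
Shutter speed: 1/1000 → 1/500 → 1/250 → 1/125 — 3 stops slower (brighter).
Net so far: 1 stop brighter. Aperture: f/16 → f/22.

f/22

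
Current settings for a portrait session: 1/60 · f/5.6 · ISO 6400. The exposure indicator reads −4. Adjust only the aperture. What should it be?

f/1.4

Underexposed by 4 stops → need 4 stops brighter.
Aperture: f/5.6 → f/4 → f/2.8 → f/2 → f/1.4.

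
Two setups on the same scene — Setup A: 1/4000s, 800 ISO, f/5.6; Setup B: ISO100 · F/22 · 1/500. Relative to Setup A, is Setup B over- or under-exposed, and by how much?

4 stops darker

Aperture: f/5.6 → f/8 → f/11 → f/16 → f/22 — 4 stops smaller aperture (darker).
Shutter speed: 1/4000 → 1/2000 → 1/1000 → 1/500 — 3 stops slower (brighter).
ISO: 800 → 400 → 200 → 100 — 3 stops dropped (darker).
Net: −4 +3 −3 = −4 stops.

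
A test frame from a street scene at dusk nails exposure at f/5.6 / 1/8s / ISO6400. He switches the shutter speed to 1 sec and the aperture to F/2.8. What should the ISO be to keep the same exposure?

ISO 200

Shutter speed: 1/8 → 1/4 → 1/2 → 1 — 3 stops longer (brighter).
Aperture: f/5.6 → f/4 → f/2.8 — 2 stops wider (brighter).
Net change so far: 5 stops brighter. Offset with the ISO: 6400 → 3200 → 1600 → 800 → 400 → 200.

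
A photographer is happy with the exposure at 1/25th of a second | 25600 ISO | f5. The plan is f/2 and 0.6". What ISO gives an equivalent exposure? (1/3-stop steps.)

Aperture: f/5 → f/4.5 → f/4 → f/3.5 → f/3.2 → f/2.8 → f/2.5 → f/2.2 → f/2 — 2 2/3 stops opened up (brighter).
Shutter speed: 1/25 → 1/20 → 1/15 → 1/13 → 1/10 → 1/8 → 1/6 → 1/5 → 1/4 → 0.3 → 0.4 → 0.5 → 0.6 — 4 stops longer (brighter).
Net change so far: 6 2/3 stops brighter. Offset with the ISO: 25600 → 20000 → 16000 → 12800 → 10000 → 8000 → 6400 → 5000 → 4000 → 3200 → 2500 → 2000 → 1600 → 1250 → 1000 → 800 → 640 → 500 → 400 → 320 → 250.

ISO 250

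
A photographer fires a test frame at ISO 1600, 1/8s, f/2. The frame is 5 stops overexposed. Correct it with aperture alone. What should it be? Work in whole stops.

Overexposed by 5 stops → need 5 stops darker.
Aperture: f/2 → f/2.8 → f/4 → f/5.6 → f/8 → f/11.

f/11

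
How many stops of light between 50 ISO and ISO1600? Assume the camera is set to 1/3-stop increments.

50 → 64 → 80 → 100 → 125 → 160 → 200 → 250 → 320 → 400 → 500 → 640 → 800 → 1000 → 1250 → 1600 — count the steps: 15 third-stops = 5 stops.

5 stops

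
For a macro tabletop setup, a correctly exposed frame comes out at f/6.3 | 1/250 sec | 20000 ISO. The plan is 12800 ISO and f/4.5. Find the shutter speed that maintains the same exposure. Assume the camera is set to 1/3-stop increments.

1/320s

ISO: 20000 → 16000 → 12800 — 2/3 stop dropped (darker).
Aperture: f/6.3 → f/5.6 → f/5 → f/4.5 — 1 stop wider (brighter).
Net change so far: 1/3 stop brighter. Offset with the shutter speed: 1/250 → 1/320.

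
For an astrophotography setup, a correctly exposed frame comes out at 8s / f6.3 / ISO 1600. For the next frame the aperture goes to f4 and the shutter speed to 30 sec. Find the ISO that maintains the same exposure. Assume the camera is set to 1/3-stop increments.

Aperture: f/6.3 → f/5.6 → f/5 → f/4.5 → f/4 — 1 1/3 stops wider (brighter).
Shutter speed: 8 → 10 → 13 → 15 → 20 → 25 → 30 — 2 stops longer (brighter).
Net change so far: 3 1/3 stops brighter. Offset with the ISO: 1600 → 1250 → 1000 → 800 → 640 → 500 → 400 → 320 → 250 → 200 → 160.

ISO 160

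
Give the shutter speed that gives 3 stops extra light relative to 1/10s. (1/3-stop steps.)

Shutter speed: 1/10 → 1/8 → 1/6 → 1/5 → 1/4 → 0.3 → 0.4 → 0.5 → 0.6 → 0.8 — 3 stops longer (brighter).

0.8 s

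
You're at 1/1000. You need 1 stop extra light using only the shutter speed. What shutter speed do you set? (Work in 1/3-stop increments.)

1/500s

Shutter speed: 1/1000 → 1/800 → 1/640 → 1/500 — 1 stop slower (brighter).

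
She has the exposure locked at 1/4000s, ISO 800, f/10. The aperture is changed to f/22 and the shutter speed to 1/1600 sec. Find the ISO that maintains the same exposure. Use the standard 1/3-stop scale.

ISO 1600

Aperture: f/10 → f/11 → f/13 → f/14 → f/16 → f/18 → f/20 → f/22 — 2 1/3 stops narrower (darker).
Shutter speed: 1/4000 → 1/3200 → 1/2500 → 1/2000 → 1/1600 — 1 1/3 stops slower (brighter).
Net change so far: 1 stop darker. Offset with the ISO: 800 → 1000 → 1250 → 1600.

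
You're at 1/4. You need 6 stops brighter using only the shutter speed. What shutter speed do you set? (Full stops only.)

Shutter speed: 1/4 → 1/2 → 1 → 2 → 4 → 8 → 15 — 6 stops longer (brighter).

15 s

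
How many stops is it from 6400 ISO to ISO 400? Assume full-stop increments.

6400 → 3200 → 1600 → 800 → 400 — count the steps: 4 stops.

4 stops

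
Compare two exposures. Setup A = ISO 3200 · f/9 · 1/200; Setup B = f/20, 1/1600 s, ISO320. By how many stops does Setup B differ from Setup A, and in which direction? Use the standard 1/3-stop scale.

Aperture: f/9 → f/10 → f/11 → f/13 → f/14 → f/16 → f/18 → f/20 — 2 1/3 stops stopped down (darker).
Shutter speed: 1/200 → 1/250 → 1/320 → 1/400 → 1/500 → 1/640 → 1/800 → 1/1000 → 1/1250 → 1/1600 — 3 stops shorter (darker).
ISO: 3200 → 2500 → 2000 → 1600 → 1250 → 1000 → 800 → 640 → 500 → 400 → 320 — 3 1/3 stops lower (darker).
Net: −2 1/3 −3 −3 1/3 = −8 2/3 stops.

8 2/3 stops darker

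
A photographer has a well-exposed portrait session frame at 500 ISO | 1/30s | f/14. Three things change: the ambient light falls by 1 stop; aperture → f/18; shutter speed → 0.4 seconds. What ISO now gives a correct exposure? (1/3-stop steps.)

Scene light: 1 stop darker.
Aperture: f/14 → f/16 → f/18 — 2/3 stop narrower (darker).
Shutter speed: 1/30 → 1/25 → 1/20 → 1/15 → 1/13 → 1/10 → 1/8 → 1/6 → 1/5 → 1/4 → 0.3 → 0.4 — 3 2/3 stops longer (brighter).
Net so far: 2 stops brighter. ISO: 500 → 400 → 320 → 250 → 200 → 160 → 125.

ISO 125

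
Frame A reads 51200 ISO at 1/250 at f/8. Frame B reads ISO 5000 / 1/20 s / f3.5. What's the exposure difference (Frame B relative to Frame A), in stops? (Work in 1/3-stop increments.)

2 2/3 stops brighter

Aperture: f/8 → f/7.1 → f/6.3 → f/5.6 → f/5 → f/4.5 → f/4 → f/3.5 — 2 1/3 stops wider (brighter).
Shutter speed: 1/250 → 1/200 → 1/160 → 1/125 → 1/100 → 1/80 → 1/60 → 1/50 → 1/40 → 1/30 → 1/25 → 1/20 — 3 2/3 stops slower (brighter).
ISO: 51200 → 40000 → 32000 → 25600 → 20000 → 16000 → 12800 → 10000 → 8000 → 6400 → 5000 — 3 1/3 stops lower (darker).
Net: +2 1/3 +3 2/3 −3 1/3 = +2 2/3 stops.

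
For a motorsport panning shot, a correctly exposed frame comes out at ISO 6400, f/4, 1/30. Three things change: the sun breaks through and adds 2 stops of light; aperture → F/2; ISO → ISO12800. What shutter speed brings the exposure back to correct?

Scene light: 2 stops brighter.
Aperture: f/4 → f/2.8 → f/2 — 2 stops larger aperture (brighter).
ISO: 6400 → 12800 — 1 stop raised (brighter).
Net so far: 5 stops brighter. Shutter speed: 1/30 → 1/60 → 1/125 → 1/250 → 1/500 → 1/1000.

1/1000s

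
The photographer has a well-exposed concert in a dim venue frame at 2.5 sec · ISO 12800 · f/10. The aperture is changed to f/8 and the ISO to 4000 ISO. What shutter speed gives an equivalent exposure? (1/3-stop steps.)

Aperture: f/10 → f/9 → f/8 — 2/3 stop larger aperture (brighter).
ISO: 12800 → 10000 → 8000 → 6400 → 5000 → 4000 — 1 2/3 stops dropped (darker).
Net change so far: 1 stop darker. Offset with the shutter speed: 2.5 → 3.2 → 4 → 5.

5 s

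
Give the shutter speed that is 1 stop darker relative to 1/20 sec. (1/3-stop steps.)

1/40s

Shutter speed: 1/20 → 1/25 → 1/30 → 1/40 — 1 stop shorter (darker).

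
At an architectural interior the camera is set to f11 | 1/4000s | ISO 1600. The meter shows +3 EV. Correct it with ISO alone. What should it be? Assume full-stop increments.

ISO 200

Overexposed by 3 stops → need 3 stops darker.
ISO: 1600 → 800 → 400 → 200.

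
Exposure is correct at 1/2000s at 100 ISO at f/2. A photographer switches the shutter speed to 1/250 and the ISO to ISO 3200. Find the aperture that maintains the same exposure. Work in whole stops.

f/32

Shutter speed: 1/2000 → 1/1000 → 1/500 → 1/250 — 3 stops slower (brighter).
ISO: 100 → 200 → 400 → 800 → 1600 → 3200 — 5 stops higher (brighter).
Net change so far: 8 stops brighter. Offset with the aperture: f/2 → f/2.8 → f/4 → f/5.6 → f/8 → f/11 → f/16 → f/22 → f/32.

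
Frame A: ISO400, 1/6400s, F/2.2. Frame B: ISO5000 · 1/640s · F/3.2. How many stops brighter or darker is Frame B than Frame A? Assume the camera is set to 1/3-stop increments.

6 stops brighter

Aperture: f/2.2 → f/2.5 → f/2.8 → f/3.2 — 1 stop smaller aperture (darker).
Shutter speed: 1/6400 → 1/5000 → 1/4000 → 1/3200 → 1/2500 → 1/2000 → 1/1600 → 1/1250 → 1/1000 → 1/800 → 1/640 — 3 1/3 stops longer (brighter).
ISO: 400 → 500 → 640 → 800 → 1000 → 1250 → 1600 → 2000 → 2500 → 3200 → 4000 → 5000 — 3 2/3 stops raised (brighter).
Net: −1 +3 1/3 +3 2/3 = +6 stops.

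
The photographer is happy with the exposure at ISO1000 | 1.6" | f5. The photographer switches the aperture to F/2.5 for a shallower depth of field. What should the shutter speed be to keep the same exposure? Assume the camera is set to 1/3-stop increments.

Aperture: f/5 → f/4.5 → f/4 → f/3.5 → f/3.2 → f/2.8 → f/2.5 — 2 stops wider (brighter).
Need 2 stops darker from the shutter speed: 1.6 → 1.3 → 1 → 0.8 → 0.6 → 0.5 → 0.4.

0.4 s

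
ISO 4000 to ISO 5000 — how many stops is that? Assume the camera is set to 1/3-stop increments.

4000 → 5000 — count the steps: 1 third-stops = 1/3 stop.

1/3 stop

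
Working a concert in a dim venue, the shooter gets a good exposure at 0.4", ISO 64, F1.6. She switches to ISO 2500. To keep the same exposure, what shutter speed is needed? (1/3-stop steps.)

ISO: 64 → 80 → 100 → 125 → 160 → 200 → 250 → 320 → 400 → 500 → 640 → 800 → 1000 → 1250 → 1600 → 2000 → 2500 — 5 1/3 stops raised (brighter).
Need 5 1/3 stops darker from the shutter speed: 0.4 → 0.3 → 1/4 → 1/5 → 1/6 → 1/8 → 1/10 → 1/13 → 1/15 → 1/20 → 1/25 → 1/30 → 1/40 → 1/50 → 1/60 → 1/80 → 1/100.

1/100s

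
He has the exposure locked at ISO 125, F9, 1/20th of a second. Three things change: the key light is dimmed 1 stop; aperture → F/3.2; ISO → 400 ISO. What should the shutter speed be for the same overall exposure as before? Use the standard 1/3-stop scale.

1/250s

Scene light: 1 stop darker.
Aperture: f/9 → f/8 → f/7.1 → f/6.3 → f/5.6 → f/5 → f/4.5 → f/4 → f/3.5 → f/3.2 — 3 stops opened up (brighter).
ISO: 125 → 160 → 200 → 250 → 320 → 400 — 1 2/3 stops higher (brighter).
Net so far: 3 2/3 stops brighter. Shutter speed: 1/20 → 1/25 → 1/30 → 1/40 → 1/50 → 1/60 → 1/80 → 1/100 → 1/125 → 1/160 → 1/200 → 1/250.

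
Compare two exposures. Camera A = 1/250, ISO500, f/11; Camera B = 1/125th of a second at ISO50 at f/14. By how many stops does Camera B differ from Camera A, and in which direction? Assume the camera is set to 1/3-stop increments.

Aperture: f/11 → f/13 → f/14 — 2/3 stop smaller aperture (darker).
Shutter speed: 1/250 → 1/200 → 1/160 → 1/125 — 1 stop longer (brighter).
ISO: 500 → 400 → 320 → 250 → 200 → 160 → 125 → 100 → 80 → 64 → 50 — 3 1/3 stops dropped (darker).
Net: −2/3 +1 −3 1/3 = −3 stops.

3 stops darker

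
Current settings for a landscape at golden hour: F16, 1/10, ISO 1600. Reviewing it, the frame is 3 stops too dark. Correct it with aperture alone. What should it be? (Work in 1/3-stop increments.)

f/5.6

Underexposed by 3 stops → need 3 stops brighter.
Aperture: f/16 → f/14 → f/13 → f/11 → f/10 → f/9 → f/8 → f/7.1 → f/6.3 → f/5.6.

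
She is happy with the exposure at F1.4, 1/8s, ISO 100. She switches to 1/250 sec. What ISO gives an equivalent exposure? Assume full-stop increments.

Shutter speed: 1/8 → 1/15 → 1/30 → 1/60 → 1/125 → 1/250 — 5 stops shorter (darker).
Need 5 stops brighter from the ISO: 100 → 200 → 400 → 800 → 1600 → 3200.

ISO 3200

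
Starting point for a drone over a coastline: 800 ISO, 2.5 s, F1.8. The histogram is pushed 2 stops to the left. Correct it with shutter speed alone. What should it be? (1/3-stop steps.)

Underexposed by 2 stops → need 2 stops brighter.
Shutter speed: 2.5 → 3.2 → 4 → 5 → 6 → 8 → 10.

10 s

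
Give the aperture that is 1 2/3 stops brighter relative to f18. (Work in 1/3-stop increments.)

f/10

Aperture: f/18 → f/16 → f/14 → f/13 → f/11 → f/10 — 1 2/3 stops wider (brighter).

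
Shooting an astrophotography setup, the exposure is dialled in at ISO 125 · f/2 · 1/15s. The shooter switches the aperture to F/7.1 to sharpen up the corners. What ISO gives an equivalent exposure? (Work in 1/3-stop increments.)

ISO 1600

Aperture: f/2 → f/2.2 → f/2.5 → f/2.8 → f/3.2 → f/3.5 → f/4 → f/4.5 → f/5 → f/5.6 → f/6.3 → f/7.1 — 3 2/3 stops narrower (darker).
Need 3 2/3 stops brighter from the ISO: 125 → 160 → 200 → 250 → 320 → 400 → 500 → 640 → 800 → 1000 → 1250 → 1600.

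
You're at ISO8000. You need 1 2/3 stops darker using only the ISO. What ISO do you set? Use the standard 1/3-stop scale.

ISO 2500

ISO: 8000 → 6400 → 5000 → 4000 → 3200 → 2500 — 1 2/3 stops lower (darker).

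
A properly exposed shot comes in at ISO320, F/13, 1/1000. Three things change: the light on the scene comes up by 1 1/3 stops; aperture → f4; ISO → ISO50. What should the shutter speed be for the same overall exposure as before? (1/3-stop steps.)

Scene light: 1 1/3 stops brighter.
Aperture: f/13 → f/11 → f/10 → f/9 → f/8 → f/7.1 → f/6.3 → f/5.6 → f/5 → f/4.5 → f/4 — 3 1/3 stops opened up (brighter).
ISO: 320 → 250 → 200 → 160 → 125 → 100 → 80 → 64 → 50 — 2 2/3 stops lower (darker).
Net so far: 2 stops brighter. Shutter speed: 1/1000 → 1/1250 → 1/1600 → 1/2000 → 1/2500 → 1/3200 → 1/4000.

1/4000s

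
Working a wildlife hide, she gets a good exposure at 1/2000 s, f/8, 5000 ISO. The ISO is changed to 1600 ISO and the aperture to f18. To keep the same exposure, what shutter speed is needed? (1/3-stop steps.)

1/125s

ISO: 5000 → 4000 → 3200 → 2500 → 2000 → 1600 — 1 2/3 stops dropped (darker).
Aperture: f/8 → f/9 → f/10 → f/11 → f/13 → f/14 → f/16 → f/18 — 2 1/3 stops stopped down (darker).
Net change so far: 4 stops darker. Offset with the shutter speed: 1/2000 → 1/1600 → 1/1250 → 1/1000 → 1/800 → 1/640 → 1/500 → 1/400 → 1/320 → 1/250 → 1/200 → 1/160 → 1/125.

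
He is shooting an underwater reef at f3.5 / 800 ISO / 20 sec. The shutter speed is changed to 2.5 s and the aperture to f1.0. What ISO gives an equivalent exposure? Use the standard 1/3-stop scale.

ISO 500

Shutter speed: 20 → 15 → 13 → 10 → 8 → 6 → 5 → 4 → 3.2 → 2.5 — 3 stops faster (darker).
Aperture: f/3.5 → f/3.2 → f/2.8 → f/2.5 → f/2.2 → f/2 → f/1.8 → f/1.6 → f/1.4 → f/1.2 → f/1.1 → f/1.0 — 3 2/3 stops opened up (brighter).
Net change so far: 2/3 stop brighter. Offset with the ISO: 800 → 640 → 500.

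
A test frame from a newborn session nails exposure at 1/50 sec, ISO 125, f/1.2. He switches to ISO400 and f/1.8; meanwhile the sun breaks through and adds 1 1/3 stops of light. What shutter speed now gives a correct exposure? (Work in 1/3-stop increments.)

1/200s

Scene light: 1 1/3 stops brighter.
ISO: 125 → 160 → 200 → 250 → 320 → 400 — 1 2/3 stops higher (brighter).
Aperture: f/1.2 → f/1.4 → f/1.6 → f/1.8 — 1 stop narrower (darker).
Net so far: 2 stops brighter. Shutter speed: 1/50 → 1/60 → 1/80 → 1/100 → 1/125 → 1/160 → 1/200.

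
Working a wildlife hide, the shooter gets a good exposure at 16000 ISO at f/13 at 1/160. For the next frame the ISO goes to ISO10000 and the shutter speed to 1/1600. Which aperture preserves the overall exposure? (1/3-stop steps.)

f/3.2

ISO: 16000 → 12800 → 10000 — 2/3 stop lower (darker).
Shutter speed: 1/160 → 1/200 → 1/250 → 1/320 → 1/400 → 1/500 → 1/640 → 1/800 → 1/1000 → 1/1250 → 1/1600 — 3 1/3 stops shorter (darker).
Net change so far: 4 stops darker. Offset with the aperture: f/13 → f/11 → f/10 → f/9 → f/8 → f/7.1 → f/6.3 → f/5.6 → f/5 → f/4.5 → f/4 → f/3.5 → f/3.2.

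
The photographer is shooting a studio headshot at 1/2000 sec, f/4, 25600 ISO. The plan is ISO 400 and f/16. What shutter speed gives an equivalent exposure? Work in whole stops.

1/2s

ISO: 25600 → 12800 → 6400 → 3200 → 1600 → 800 → 400 — 6 stops lower (darker).
Aperture: f/4 → f/5.6 → f/8 → f/11 → f/16 — 4 stops stopped down (darker).
Net change so far: 10 stops darker. Offset with the shutter speed: 1/2000 → 1/1000 → 1/500 → 1/250 → 1/125 → 1/60 → 1/30 → 1/15 → 1/8 → 1/4 → 1/2.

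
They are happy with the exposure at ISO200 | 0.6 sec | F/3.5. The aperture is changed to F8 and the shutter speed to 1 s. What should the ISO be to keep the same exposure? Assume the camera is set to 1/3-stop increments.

Aperture: f/3.5 → f/4 → f/4.5 → f/5 → f/5.6 → f/6.3 → f/7.1 → f/8 — 2 1/3 stops smaller aperture (darker).
Shutter speed: 0.6 → 0.8 → 1 — 2/3 stop slower (brighter).
Net change so far: 1 2/3 stops darker. Offset with the ISO: 200 → 250 → 320 → 400 → 500 → 640.

ISO 640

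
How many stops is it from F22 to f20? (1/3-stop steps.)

f/22 → f/20 — count the steps: 1 third-stops = 1/3 stop.

1/3 stop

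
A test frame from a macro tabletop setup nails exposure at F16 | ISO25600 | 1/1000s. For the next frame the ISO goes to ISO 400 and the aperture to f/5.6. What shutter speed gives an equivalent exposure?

ISO: 25600 → 12800 → 6400 → 3200 → 1600 → 800 → 400 — 6 stops lower (darker).
Aperture: f/16 → f/11 → f/8 → f/5.6 — 3 stops wider (brighter).
Net change so far: 3 stops darker. Offset with the shutter speed: 1/1000 → 1/500 → 1/250 → 1/125.

1/125s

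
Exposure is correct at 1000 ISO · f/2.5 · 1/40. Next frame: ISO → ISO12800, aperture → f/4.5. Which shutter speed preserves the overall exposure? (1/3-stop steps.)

ISO: 1000 → 1250 → 1600 → 2000 → 2500 → 3200 → 4000 → 5000 → 6400 → 8000 → 10000 → 12800 — 3 2/3 stops higher (brighter).
Aperture: f/2.5 → f/2.8 → f/3.2 → f/3.5 → f/4 → f/4.5 — 1 2/3 stops stopped down (darker).
Net change so far: 2 stops brighter. Offset with the shutter speed: 1/40 → 1/50 → 1/60 → 1/80 → 1/100 → 1/125 → 1/160.

1/160s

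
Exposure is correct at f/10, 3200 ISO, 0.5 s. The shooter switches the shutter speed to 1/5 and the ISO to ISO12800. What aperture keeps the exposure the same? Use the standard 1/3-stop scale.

f/13

Shutter speed: 0.5 → 0.4 → 0.3 → 1/4 → 1/5 — 1 1/3 stops shorter (darker).
ISO: 3200 → 4000 → 5000 → 6400 → 8000 → 10000 → 12800 — 2 stops raised (brighter).
Net change so far: 2/3 stop brighter. Offset with the aperture: f/10 → f/11 → f/13.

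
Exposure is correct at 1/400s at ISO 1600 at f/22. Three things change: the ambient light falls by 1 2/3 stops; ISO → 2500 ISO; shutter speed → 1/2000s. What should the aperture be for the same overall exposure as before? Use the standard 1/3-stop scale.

f/7.1

Scene light: 1 2/3 stops darker.
ISO: 1600 → 2000 → 2500 — 2/3 stop higher (brighter).
Shutter speed: 1/400 → 1/500 → 1/640 → 1/800 → 1/1000 → 1/1250 → 1/1600 → 1/2000 — 2 1/3 stops faster (darker).
Net so far: 3 1/3 stops darker. Aperture: f/22 → f/20 → f/18 → f/16 → f/14 → f/13 → f/11 → f/10 → f/9 → f/8 → f/7.1.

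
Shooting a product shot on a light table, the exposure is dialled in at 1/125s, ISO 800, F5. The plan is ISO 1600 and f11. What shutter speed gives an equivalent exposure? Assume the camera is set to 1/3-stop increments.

ISO: 800 → 1000 → 1250 → 1600 — 1 stop higher (brighter).
Aperture: f/5 → f/5.6 → f/6.3 → f/7.1 → f/8 → f/9 → f/10 → f/11 — 2 1/3 stops narrower (darker).
Net change so far: 1 1/3 stops darker. Offset with the shutter speed: 1/125 → 1/100 → 1/80 → 1/60 → 1/50.

1/50s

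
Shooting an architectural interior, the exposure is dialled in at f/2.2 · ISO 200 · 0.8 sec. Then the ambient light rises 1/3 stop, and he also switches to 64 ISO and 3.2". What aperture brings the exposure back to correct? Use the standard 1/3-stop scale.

f/2.8

Scene light: 1/3 stop brighter.
ISO: 200 → 160 → 125 → 100 → 80 → 64 — 1 2/3 stops dropped (darker).
Shutter speed: 0.8 → 1 → 1.3 → 1.6 → 2 → 2.5 → 3.2 — 2 stops longer (brighter).
Net so far: 2/3 stop brighter. Aperture: f/2.2 → f/2.5 → f/2.8.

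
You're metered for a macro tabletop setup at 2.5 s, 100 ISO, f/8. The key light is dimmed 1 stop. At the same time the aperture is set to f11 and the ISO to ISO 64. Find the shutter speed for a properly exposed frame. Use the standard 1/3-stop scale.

15 s

Scene light: 1 stop darker.
Aperture: f/8 → f/9 → f/10 → f/11 — 1 stop stopped down (darker).
ISO: 100 → 80 → 64 — 2/3 stop dropped (darker).
Net so far: 2 2/3 stops darker. Shutter speed: 2.5 → 3.2 → 4 → 5 → 6 → 8 → 10 → 13 → 15.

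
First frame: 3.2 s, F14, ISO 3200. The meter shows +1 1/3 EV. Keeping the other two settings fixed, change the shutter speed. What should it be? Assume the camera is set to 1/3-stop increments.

1.3 s

Overexposed by 1 1/3 stops → need 1 1/3 stops darker.
Shutter speed: 3.2 → 2.5 → 2 → 1.6 → 1.3.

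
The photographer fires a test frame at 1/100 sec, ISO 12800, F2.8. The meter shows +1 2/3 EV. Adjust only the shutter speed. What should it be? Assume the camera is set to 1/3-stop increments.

1/320s

Overexposed by 1 2/3 stops → need 1 2/3 stops darker.
Shutter speed: 1/100 → 1/125 → 1/160 → 1/200 → 1/250 → 1/320.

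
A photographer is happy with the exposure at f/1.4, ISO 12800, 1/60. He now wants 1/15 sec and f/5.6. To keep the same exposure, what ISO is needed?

Shutter speed: 1/60 → 1/30 → 1/15 — 2 stops slower (brighter).
Aperture: f/1.4 → f/2 → f/2.8 → f/4 → f/5.6 — 4 stops narrower (darker).
Net change so far: 2 stops darker. Offset with the ISO: 12800 → 25600 → 51200.

ISO 51200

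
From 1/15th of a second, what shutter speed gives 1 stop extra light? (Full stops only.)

Shutter speed: 1/15 → 1/8 — 1 stop slower (brighter).

1/8s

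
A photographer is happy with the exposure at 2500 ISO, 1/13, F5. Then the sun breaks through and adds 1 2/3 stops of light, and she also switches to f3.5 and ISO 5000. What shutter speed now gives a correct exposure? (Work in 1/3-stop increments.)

Scene light: 1 2/3 stops brighter.
Aperture: f/5 → f/4.5 → f/4 → f/3.5 — 1 stop wider (brighter).
ISO: 2500 → 3200 → 4000 → 5000 — 1 stop raised (brighter).
Net so far: 3 2/3 stops brighter. Shutter speed: 1/13 → 1/15 → 1/20 → 1/25 → 1/30 → 1/40 → 1/50 → 1/60 → 1/80 → 1/100 → 1/125 → 1/160.

1/160s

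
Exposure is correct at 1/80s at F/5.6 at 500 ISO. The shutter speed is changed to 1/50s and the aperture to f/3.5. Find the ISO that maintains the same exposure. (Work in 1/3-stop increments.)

Shutter speed: 1/80 → 1/60 → 1/50 — 2/3 stop slower (brighter).
Aperture: f/5.6 → f/5 → f/4.5 → f/4 → f/3.5 — 1 1/3 stops wider (brighter).
Net change so far: 2 stops brighter. Offset with the ISO: 500 → 400 → 320 → 250 → 200 → 160 → 125.

ISO 125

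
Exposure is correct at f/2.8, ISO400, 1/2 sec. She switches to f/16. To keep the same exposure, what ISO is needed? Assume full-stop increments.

Aperture: f/2.8 → f/4 → f/5.6 → f/8 → f/11 → f/16 — 5 stops narrower (darker).
Need 5 stops brighter from the ISO: 400 → 800 → 1600 → 3200 → 6400 → 12800.

ISO 12800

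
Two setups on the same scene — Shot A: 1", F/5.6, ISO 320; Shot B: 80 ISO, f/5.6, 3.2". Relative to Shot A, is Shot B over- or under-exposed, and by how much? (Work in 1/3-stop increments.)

1/3 stop darker

Aperture: unchanged.
Shutter speed: 1 → 1.3 → 1.6 → 2 → 2.5 → 3.2 — 1 2/3 stops slower (brighter).
ISO: 320 → 250 → 200 → 160 → 125 → 100 → 80 — 2 stops lower (darker).
Net: +1 2/3 −2 = −1/3 stops.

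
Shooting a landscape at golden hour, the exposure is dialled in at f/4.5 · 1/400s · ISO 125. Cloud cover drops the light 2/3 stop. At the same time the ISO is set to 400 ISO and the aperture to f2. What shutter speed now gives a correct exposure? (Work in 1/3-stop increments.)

1/4000s

Scene light: 2/3 stop darker.
ISO: 125 → 160 → 200 → 250 → 320 → 400 — 1 2/3 stops raised (brighter).
Aperture: f/4.5 → f/4 → f/3.5 → f/3.2 → f/2.8 → f/2.5 → f/2.2 → f/2 — 2 1/3 stops wider (brighter).
Net so far: 3 1/3 stops brighter. Shutter speed: 1/400 → 1/500 → 1/640 → 1/800 → 1/1000 → 1/1250 → 1/1600 → 1/2000 → 1/2500 → 1/3200 → 1/4000.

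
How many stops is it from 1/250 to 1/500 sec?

1 stop

1/250 → 1/500 — count the steps: 1 stop.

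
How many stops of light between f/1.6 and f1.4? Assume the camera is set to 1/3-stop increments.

f/1.6 → f/1.4 — count the steps: 1 third-stops = 1/3 stop.

1/3 stop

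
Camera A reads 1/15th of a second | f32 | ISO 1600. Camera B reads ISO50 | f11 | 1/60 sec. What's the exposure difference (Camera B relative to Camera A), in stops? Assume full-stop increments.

4 stops darker

Aperture: f/32 → f/22 → f/16 → f/11 — 3 stops opened up (brighter).
Shutter speed: 1/15 → 1/30 → 1/60 — 2 stops faster (darker).
ISO: 1600 → 800 → 400 → 200 → 100 → 50 — 5 stops lower (darker).
Net: +3 −2 −5 = −4 stops.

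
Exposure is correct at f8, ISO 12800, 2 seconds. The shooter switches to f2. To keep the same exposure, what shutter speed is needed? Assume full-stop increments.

1/8s

Aperture: f/8 → f/5.6 → f/4 → f/2.8 → f/2 — 4 stops larger aperture (brighter).
Need 4 stops darker from the shutter speed: 2 → 1 → 1/2 → 1/4 → 1/8.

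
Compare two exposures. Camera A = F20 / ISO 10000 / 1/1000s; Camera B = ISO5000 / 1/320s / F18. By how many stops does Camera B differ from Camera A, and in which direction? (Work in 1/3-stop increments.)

1 stop brighter

Aperture: f/20 → f/18 — 1/3 stop wider (brighter).
Shutter speed: 1/1000 → 1/800 → 1/640 → 1/500 → 1/400 → 1/320 — 1 2/3 stops slower (brighter).
ISO: 10000 → 8000 → 6400 → 5000 — 1 stop dropped (darker).
Net: +1/3 +1 2/3 −1 = +1 stop.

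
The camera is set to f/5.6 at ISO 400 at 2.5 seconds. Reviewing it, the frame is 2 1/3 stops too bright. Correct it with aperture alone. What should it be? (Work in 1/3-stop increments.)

Overexposed by 2 1/3 stops → need 2 1/3 stops darker.
Aperture: f/5.6 → f/6.3 → f/7.1 → f/8 → f/9 → f/10 → f/11 → f/13.

f/13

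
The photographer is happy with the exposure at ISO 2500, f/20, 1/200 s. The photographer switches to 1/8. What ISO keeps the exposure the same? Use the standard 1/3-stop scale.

ISO 100

Shutter speed: 1/200 → 1/160 → 1/125 → 1/100 → 1/80 → 1/60 → 1/50 → 1/40 → 1/30 → 1/25 → 1/20 → 1/15 → 1/13 → 1/10 → 1/8 — 4 2/3 stops longer (brighter).
Need 4 2/3 stops darker from the ISO: 2500 → 2000 → 1600 → 1250 → 1000 → 800 → 640 → 500 → 400 → 320 → 250 → 200 → 160 → 125 → 100.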